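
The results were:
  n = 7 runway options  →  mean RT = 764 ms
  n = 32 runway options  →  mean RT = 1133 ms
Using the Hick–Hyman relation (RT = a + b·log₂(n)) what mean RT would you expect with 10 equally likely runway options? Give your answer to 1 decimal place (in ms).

850.6 ms

Solve the two-equation system in a and b:
  b = (1133 − 764) / (log₂ 32 − log₂ 7) = 369 / (5 − 2.8074) = 168.290 ms/bit
  a = 764 − 168.290 × 2.8074 = 291.551 ms
Then RT(10) = 291.551 + 168.290 × log₂ 10 = 291.551 + 168.290 × 3.3219 ≈ 850.597 ms.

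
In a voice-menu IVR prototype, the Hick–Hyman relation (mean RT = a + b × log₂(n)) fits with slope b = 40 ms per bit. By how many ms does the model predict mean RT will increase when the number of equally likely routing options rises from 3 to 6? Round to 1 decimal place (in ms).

Only the slope matters, since a is common to both: ΔRT = b·log₂(n₂/n₁).
log₂(6) − log₂(3) = log₂(6/3) = log₂(2) = 1.
ΔRT = 40 × 1.0000 = 40.000 ms.

40.0 ms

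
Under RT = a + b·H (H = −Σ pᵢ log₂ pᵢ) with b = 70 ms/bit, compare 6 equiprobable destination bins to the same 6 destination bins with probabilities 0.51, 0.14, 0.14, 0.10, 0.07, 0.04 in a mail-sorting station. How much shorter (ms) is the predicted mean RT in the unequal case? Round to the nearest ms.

Equiprobable entropy H₀ = log₂ 6 = 2.5850 bits.
Skewed entropy H = −Σ pᵢ log₂ pᵢ = 2.0762 bits.
ΔRT = b·(H₀ − H) = 70 × 0.5088 = 35.62 ms.

36 ms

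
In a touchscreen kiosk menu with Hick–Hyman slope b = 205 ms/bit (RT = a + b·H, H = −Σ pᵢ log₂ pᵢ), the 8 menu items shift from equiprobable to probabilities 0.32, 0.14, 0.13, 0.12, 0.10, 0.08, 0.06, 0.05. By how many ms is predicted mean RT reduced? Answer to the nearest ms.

50 ms

Equiprobable entropy H₀ = log₂ 8 = 3.0000 bits.
Skewed entropy H = −Σ pᵢ log₂ pᵢ = 2.7562 bits.
ΔRT = b·(H₀ − H) = 205 × 0.2438 = 49.98 ms.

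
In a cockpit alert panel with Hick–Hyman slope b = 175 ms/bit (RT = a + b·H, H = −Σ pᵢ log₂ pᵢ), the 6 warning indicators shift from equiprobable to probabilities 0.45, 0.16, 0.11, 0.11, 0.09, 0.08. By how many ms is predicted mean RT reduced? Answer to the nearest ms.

The RT saving is b·ΔH. Equiprobable H₀ = log₂(6) = 2.5850 bits; with the given probabilities H = 2.2462 bits.
b·(H₀ − H) = 175 × (2.5850 − 2.2462) = 59.29 ms.

59 ms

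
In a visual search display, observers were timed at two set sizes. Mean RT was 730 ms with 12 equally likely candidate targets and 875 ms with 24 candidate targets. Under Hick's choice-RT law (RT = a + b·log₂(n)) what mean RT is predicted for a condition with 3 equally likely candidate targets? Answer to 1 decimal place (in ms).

Solve the two-equation system in a and b:
  b = (875 − 730) / (log₂ 24 − log₂ 12) = 145 / (4.5850 − 3.5850) = 145.000 ms/bit
  a = 730 − 145.000 × 3.5850 = 210.180 ms
Then RT(3) = 210.180 + 145.000 × log₂ 3 = 210.180 + 145.000 × 1.5850 ≈ 440.000 ms.

440.0 ms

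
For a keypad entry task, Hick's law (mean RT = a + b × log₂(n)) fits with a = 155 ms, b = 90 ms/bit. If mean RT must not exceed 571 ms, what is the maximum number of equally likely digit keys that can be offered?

Information budget: (571 − 155)/90 = 4.6222 bits, so n ≤ 2^4.6222 = 24.628 → at most 24.

24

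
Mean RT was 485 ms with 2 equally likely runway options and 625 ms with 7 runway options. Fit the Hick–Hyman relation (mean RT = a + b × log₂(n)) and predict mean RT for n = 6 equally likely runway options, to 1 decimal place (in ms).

Fit slope and intercept:
  b = (625 − 485) / (log₂ 7 − log₂ 2) = 140 / (2.8074 − 1) = 77.461 ms/bit
  a = 485 − 77.461 × 1 = 407.539 ms
Then RT(6) = 407.539 + 77.461 × log₂ 6 = 407.539 + 77.461 × 2.5850 ≈ 607.773 ms.

607.8 ms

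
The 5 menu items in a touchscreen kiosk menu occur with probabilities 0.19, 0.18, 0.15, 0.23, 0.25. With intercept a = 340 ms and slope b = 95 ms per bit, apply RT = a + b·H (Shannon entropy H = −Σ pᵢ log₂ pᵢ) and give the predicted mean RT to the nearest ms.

558 ms

Entropy contributions −pᵢ log₂ pᵢ: 0.4552, 0.4453, 0.4105, 0.4877, 0.5000; sum H = 2.2987 bits.
RT = a + bH = 340 + 95·2.2987 = 558.38 ms.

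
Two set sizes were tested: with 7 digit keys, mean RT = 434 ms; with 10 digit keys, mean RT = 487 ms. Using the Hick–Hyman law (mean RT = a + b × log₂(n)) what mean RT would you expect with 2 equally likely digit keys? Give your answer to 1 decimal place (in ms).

Solve the two-equation system in a and b:
  b = (487 − 434) / (log₂ 10 − log₂ 7) = 53 / (3.3219 − 2.8074) = 102.998 ms/bit
  a = 434 − 102.998 × 2.8074 = 144.848 ms
Then RT(2) = 144.848 + 102.998 × log₂ 2 = 144.848 + 102.998 × 1 ≈ 247.846 ms.

247.8 ms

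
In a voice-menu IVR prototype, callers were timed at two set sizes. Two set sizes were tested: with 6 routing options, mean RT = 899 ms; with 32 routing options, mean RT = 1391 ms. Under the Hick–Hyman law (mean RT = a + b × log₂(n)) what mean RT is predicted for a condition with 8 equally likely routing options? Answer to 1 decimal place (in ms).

RT is linear in log₂ n, so two points fix the line:
  b = (1391 − 899) / (log₂ 32 − log₂ 6) = 492 / (5 − 2.5850) = 203.724 ms/bit
  a = 899 − 203.724 × 2.5850 = 372.382 ms
Then RT(8) = 372.382 + 203.724 × log₂ 8 = 372.382 + 203.724 × 3 ≈ 983.553 ms.

983.6 ms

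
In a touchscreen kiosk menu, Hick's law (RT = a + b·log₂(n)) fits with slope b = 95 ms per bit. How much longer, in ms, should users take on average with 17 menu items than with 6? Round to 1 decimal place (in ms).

142.7 ms

The intercept a cancels: ΔRT = b·(log₂ n₂ − log₂ n₁) = b·log₂(n₂/n₁).
log₂(17) − log₂(6) = 4.0875 − 2.5850 = 1.5025.
ΔRT = 95 × 1.5025 = 142.738 ms.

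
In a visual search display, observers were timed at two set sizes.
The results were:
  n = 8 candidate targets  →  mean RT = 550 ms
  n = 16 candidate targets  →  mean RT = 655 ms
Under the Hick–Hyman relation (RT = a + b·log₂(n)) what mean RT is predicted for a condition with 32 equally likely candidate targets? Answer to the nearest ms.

Fit slope and intercept:
  b = (655 − 550) / (log₂ 16 − log₂ 8) = 105 / (4 − 3) = 105 ms/bit
  a = 550 − 105 × 3 = 235 ms
Then RT(32) = 235 + 105 × log₂ 32 = 235 + 105 × 5 ≈ 760.000 ms.

760 ms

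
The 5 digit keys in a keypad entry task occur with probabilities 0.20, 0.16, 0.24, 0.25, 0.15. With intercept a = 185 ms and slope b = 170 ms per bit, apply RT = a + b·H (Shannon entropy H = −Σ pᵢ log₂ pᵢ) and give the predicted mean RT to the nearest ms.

575 ms

Entropy contributions −pᵢ log₂ pᵢ: 0.4644, 0.4230, 0.4941, 0.5000, 0.4105; sum H = 2.2921 bits.
RT = a + bH = 185 + 170·2.2921 = 574.65 ms.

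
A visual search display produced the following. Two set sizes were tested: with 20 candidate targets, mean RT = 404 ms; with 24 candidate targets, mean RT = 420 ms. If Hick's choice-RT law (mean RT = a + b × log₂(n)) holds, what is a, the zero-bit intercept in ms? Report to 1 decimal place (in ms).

141.1 ms

The slope on a log₂ axis is (420 − 404) / (4.5850 − 4.3219) = 60.829 ms/bit.
Intercept: a = 404 − 60.829·log₂(20) = 141.103 ms.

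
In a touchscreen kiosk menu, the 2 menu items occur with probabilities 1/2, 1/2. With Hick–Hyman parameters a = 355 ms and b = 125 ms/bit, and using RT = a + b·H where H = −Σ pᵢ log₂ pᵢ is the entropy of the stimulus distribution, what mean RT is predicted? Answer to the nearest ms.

480 ms

Each term −pᵢ log₂ pᵢ: 0.5·1 + 0.5·1; summed, H = 1.000 bits.
Mean RT = a + bH = 355 + 125·1.000 = 480.00 ms.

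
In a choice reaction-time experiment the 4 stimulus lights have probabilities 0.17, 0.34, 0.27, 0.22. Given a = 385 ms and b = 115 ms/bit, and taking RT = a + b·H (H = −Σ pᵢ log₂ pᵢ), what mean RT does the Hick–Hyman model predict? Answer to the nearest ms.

610 ms

Entropy contributions −pᵢ log₂ pᵢ: 0.4346, 0.5292, 0.5100, 0.4806; sum H = 1.9544 bits.
RT = a + bH = 385 + 115·1.9544 = 609.75 ms.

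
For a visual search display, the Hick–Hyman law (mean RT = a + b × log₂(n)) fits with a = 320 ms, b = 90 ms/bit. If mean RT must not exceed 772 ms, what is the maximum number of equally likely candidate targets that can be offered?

Information budget: (772 − 320)/90 = 5.0222 bits, so n ≤ 2^5.0222 = 32.497 → at most 32.

32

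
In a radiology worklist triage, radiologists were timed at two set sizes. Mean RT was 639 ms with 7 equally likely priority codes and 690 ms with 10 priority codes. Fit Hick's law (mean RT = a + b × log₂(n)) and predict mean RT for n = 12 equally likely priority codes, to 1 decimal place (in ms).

Solve the two-equation system in a and b:
  b = (690 − 639) / (log₂ 10 − log₂ 7) = 51 / (3.3219 − 2.8074) = 99.111 ms/bit
  a = 639 − 99.111 × 2.8074 = 360.759 ms
Then RT(12) = 360.759 + 99.111 × log₂ 12 = 360.759 + 99.111 × 3.5850 ≈ 716.070 ms.

716.1 ms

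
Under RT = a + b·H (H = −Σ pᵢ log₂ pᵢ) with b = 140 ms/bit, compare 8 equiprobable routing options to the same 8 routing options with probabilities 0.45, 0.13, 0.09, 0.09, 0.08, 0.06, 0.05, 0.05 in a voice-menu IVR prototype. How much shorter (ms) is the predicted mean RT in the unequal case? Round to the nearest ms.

Equiprobable entropy H₀ = log₂ 8 = 3.0000 bits.
Skewed entropy H = −Σ pᵢ log₂ pᵢ = 2.4936 bits.
ΔRT = b·(H₀ − H) = 140 × 0.5064 = 70.90 ms.

71 ms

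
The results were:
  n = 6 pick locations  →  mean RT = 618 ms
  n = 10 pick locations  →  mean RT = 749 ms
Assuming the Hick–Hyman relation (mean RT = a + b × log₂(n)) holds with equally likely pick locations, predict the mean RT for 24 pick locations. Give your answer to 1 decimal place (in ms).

Solve the two-equation system in a and b:
  b = (749 − 618) / (log₂ 10 − log₂ 6) = 131 / (3.3219 − 2.5850) = 177.756 ms/bit
  a = 618 − 177.756 × 2.5850 = 158.508 ms
Then RT(24) = 158.508 + 177.756 × log₂ 24 = 158.508 + 177.756 × 4.5850 ≈ 973.512 ms.

973.5 ms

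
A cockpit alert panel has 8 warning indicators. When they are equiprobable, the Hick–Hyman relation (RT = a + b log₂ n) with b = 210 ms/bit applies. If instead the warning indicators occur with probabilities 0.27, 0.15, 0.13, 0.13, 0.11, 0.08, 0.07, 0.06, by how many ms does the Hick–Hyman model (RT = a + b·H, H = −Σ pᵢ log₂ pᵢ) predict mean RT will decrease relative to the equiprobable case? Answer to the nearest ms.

The RT saving is b·ΔH. Equiprobable H₀ = log₂(8) = 3.0000 bits; with the given probabilities H = 2.8397 bits.
b·(H₀ − H) = 210 × (3.0000 − 2.8397) = 33.65 ms.

34 ms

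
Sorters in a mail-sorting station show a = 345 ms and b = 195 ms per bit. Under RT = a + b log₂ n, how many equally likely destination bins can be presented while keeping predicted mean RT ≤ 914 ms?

195·log₂ n ≤ 914 − 345 = 569, giving log₂ n ≤ 2.9179 and n ≤ 7.558. The largest whole number is 7.

7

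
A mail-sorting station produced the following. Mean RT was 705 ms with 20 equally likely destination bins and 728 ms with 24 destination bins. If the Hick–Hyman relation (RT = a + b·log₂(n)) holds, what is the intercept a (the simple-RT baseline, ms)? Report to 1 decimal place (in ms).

327.1 ms

b = (RT₂ − RT₁)/(log₂ n₂ − log₂ n₁) = (728 − 705)/(4.5850 − 4.3219) = 87.441 ms/bit.
Intercept: a = 705 − 87.441·log₂(20) = 327.086 ms.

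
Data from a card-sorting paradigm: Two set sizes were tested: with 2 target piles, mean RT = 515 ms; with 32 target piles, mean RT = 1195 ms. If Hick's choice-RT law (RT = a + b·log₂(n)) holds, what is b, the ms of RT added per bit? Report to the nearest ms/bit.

b = (RT₂ − RT₁)/(log₂ n₂ − log₂ n₁) = (1195 − 515)/(5 − 1) = 170 ms/bit.

170 ms/bit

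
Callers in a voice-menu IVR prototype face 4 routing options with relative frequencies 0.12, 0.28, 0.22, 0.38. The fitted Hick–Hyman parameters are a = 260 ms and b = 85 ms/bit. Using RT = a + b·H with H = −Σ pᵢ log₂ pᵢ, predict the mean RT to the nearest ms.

421 ms

H = 0.12·log₂(1/0.12) + 0.28·log₂(1/0.28) + 0.22·log₂(1/0.22) + 0.38·log₂(1/0.38) = 1.8923 bits.
RT = 260 + 85 × 1.8923 = 420.85 ms.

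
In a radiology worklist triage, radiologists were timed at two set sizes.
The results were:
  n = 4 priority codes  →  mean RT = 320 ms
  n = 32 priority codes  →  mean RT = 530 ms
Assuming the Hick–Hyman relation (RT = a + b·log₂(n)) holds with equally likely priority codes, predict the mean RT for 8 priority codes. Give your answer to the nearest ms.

Fit slope and intercept:
  b = (530 − 320) / (log₂ 32 − log₂ 4) = 210 / (5 − 2) = 70 ms/bit
  a = 320 − 70 × 2 = 180 ms
Then RT(8) = 180 + 70 × log₂ 8 = 180 + 70 × 3 ≈ 390.000 ms.

390 ms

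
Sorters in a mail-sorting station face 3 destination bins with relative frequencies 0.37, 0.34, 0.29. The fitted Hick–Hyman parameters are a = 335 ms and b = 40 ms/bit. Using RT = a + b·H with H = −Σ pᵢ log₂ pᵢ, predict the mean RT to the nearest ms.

Entropy contributions −pᵢ log₂ pᵢ: 0.5307, 0.5292, 0.5179; sum H = 1.5778 bits.
RT = a + bH = 335 + 40·1.5778 = 398.11 ms.

398 ms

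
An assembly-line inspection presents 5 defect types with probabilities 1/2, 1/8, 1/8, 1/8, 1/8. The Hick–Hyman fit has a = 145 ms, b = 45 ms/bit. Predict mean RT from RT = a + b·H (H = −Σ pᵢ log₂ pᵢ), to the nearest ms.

235 ms

H = −Σ pᵢ log₂ pᵢ = 0.5·1 + 0.125·3 + 0.125·3 + 0.125·3 + 0.125·3 = 2.000 bits.
RT = 145 + 45 × 2.000 = 235.00 ms.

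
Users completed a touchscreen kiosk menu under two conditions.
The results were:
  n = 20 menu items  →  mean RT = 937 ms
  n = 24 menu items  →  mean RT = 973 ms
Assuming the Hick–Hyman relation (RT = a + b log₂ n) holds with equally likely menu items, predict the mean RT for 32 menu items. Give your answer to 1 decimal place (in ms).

1029.8 ms

RT is linear in log₂ n, so two points fix the line:
  b = (973 − 937) / (log₂ 24 − log₂ 20) = 36 / (4.5850 − 4.3219) = 136.864 ms/bit
  a = 937 − 136.864 × 4.3219 = 345.483 ms
Then RT(32) = 345.483 + 136.864 × log₂ 32 = 345.483 + 136.864 × 5 ≈ 1029.804 ms.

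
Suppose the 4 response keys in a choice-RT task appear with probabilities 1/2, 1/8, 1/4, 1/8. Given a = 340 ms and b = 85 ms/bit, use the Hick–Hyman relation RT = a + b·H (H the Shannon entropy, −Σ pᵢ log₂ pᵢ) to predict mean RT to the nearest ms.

489 ms

Each term −pᵢ log₂ pᵢ: 0.5·1 + 0.125·3 + 0.25·2 + 0.125·3; summed, H = 1.750 bits.
Mean RT = a + bH = 340 + 85·1.750 = 488.75 ms.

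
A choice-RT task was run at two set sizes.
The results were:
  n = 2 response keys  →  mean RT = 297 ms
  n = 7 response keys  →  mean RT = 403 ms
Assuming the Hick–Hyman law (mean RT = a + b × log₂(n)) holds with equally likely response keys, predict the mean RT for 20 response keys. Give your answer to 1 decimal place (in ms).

RT is linear in log₂ n, so two points fix the line:
  b = (403 − 297) / (log₂ 7 − log₂ 2) = 106 / (2.8074 − 1) = 58.649 ms/bit
  a = 297 − 58.649 × 1 = 238.351 ms
Then RT(20) = 238.351 + 58.649 × log₂ 20 = 238.351 + 58.649 × 4.3219 ≈ 491.829 ms.

491.8 ms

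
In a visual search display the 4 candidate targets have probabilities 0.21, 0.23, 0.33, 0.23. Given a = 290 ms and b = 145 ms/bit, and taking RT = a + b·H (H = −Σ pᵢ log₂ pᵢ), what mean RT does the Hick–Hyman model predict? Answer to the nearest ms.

H = 0.21·log₂(1/0.21) + 0.23·log₂(1/0.23) + 0.33·log₂(1/0.33) + 0.23·log₂(1/0.23) = 1.9760 bits.
RT = 290 + 145 × 1.9760 = 576.52 ms.

577 ms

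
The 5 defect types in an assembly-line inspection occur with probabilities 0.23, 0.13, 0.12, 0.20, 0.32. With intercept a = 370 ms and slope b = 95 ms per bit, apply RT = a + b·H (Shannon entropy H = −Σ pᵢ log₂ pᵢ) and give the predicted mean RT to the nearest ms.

Entropy contributions −pᵢ log₂ pᵢ: 0.4877, 0.3826, 0.3671, 0.4644, 0.5260; sum H = 2.2278 bits.
RT = a + bH = 370 + 95·2.2278 = 581.64 ms.

582 ms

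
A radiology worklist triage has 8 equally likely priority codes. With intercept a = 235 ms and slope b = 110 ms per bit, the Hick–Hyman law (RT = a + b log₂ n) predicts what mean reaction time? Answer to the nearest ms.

565 ms

log₂(8) = 3 bits, so RT = 235 + 110 × 3 ≈ 565.000 ms.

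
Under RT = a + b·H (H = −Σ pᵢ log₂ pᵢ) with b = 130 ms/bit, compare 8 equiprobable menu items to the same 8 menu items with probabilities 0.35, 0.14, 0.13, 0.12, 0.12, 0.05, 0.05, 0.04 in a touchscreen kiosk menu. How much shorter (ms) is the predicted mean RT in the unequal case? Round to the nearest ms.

Equiprobable entropy H₀ = log₂ 8 = 3.0000 bits.
Skewed entropy H = −Σ pᵢ log₂ pᵢ = 2.6619 bits.
ΔRT = b·(H₀ − H) = 130 × 0.3381 = 43.95 ms.

44 ms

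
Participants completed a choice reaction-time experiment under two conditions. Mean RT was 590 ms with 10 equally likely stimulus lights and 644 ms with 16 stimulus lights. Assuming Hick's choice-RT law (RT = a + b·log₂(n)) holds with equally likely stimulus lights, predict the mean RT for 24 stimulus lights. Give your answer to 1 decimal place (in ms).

With log₂ n on the abscissa the relation is linear; from the two conditions:
  b = (644 − 590) / (log₂ 16 − log₂ 10) = 54 / (4 − 3.3219) = 79.638 ms/bit
  a = 590 − 79.638 × 3.3219 = 325.450 ms
Then RT(24) = 325.450 + 79.638 × log₂ 24 = 325.450 + 79.638 × 4.5850 ≈ 690.585 ms.

690.6 ms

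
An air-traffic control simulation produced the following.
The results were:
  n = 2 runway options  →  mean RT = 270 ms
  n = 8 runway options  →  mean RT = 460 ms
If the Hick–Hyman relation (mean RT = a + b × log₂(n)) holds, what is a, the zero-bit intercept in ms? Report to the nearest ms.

175 ms

The slope on a log₂ axis is (460 − 270) / (3 − 1) = 95 ms/bit.
a = RT₁ − b·log₂ n₁ = 270 − 95 × 1 = 175.000 ms.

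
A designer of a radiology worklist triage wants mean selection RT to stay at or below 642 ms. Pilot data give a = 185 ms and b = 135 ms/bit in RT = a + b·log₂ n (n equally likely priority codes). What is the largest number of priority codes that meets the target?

Information budget: (642 − 185)/135 = 3.3852 bits, so n ≤ 2^3.3852 = 10.448 → at most 10.

10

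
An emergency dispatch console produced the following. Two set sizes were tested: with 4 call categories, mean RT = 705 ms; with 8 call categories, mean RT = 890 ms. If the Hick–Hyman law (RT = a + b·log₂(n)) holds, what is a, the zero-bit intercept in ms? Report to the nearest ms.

335 ms

The slope on a log₂ axis is (890 − 705) / (3 − 2) = 185 ms/bit.
a = RT₁ − b·log₂ n₁ = 705 − 185 × 2 = 335.000 ms.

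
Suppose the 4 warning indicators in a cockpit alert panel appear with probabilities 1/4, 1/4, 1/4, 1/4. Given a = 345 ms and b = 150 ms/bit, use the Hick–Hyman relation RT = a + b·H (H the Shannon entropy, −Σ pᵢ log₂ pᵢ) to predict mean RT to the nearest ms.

Each term −pᵢ log₂ pᵢ: 0.25·2 + 0.25·2 + 0.25·2 + 0.25·2; summed, H = 2.000 bits.
Mean RT = a + bH = 345 + 150·2.000 = 645.00 ms.

645 ms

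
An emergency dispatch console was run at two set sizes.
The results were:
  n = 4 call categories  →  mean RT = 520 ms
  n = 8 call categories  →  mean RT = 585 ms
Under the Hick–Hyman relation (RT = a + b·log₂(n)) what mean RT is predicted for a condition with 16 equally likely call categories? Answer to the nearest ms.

650 ms

Solve the two-equation system in a and b:
  b = (585 − 520) / (log₂ 8 − log₂ 4) = 65 / (3 − 2) = 65 ms/bit
  a = 520 − 65 × 2 = 390 ms
Then RT(16) = 390 + 65 × log₂ 16 = 390 + 65 × 4 ≈ 650.000 ms.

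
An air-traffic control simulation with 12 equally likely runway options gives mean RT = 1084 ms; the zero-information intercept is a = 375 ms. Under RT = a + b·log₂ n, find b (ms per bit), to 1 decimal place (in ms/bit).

197.8 ms/bit

12 alternatives carry log₂ 12 = 3.5850 bits; the choice cost is 1084 − 375 = 709 ms, so b = 709/3.5850 = 197.771 ms/bit.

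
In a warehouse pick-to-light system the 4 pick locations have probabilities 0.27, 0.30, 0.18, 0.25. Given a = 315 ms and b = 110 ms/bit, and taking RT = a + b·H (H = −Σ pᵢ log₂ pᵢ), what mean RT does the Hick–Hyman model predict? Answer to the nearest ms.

532 ms

H = 0.27·log₂(1/0.27) + 0.30·log₂(1/0.30) + 0.18·log₂(1/0.18) + 0.25·log₂(1/0.25) = 1.9764 bits.
RT = 315 + 110 × 1.9764 = 532.41 ms.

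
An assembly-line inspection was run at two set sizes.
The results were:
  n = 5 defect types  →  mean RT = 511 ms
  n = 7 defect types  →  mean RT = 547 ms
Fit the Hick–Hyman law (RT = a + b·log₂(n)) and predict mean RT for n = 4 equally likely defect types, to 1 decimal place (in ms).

Fit slope and intercept:
  b = (547 − 511) / (log₂ 7 − log₂ 5) = 36 / (2.8074 − 2.3219) = 74.162 ms/bit
  a = 511 − 74.162 × 2.3219 = 338.802 ms
Then RT(4) = 338.802 + 74.162 × log₂ 4 = 338.802 + 74.162 × 2 ≈ 487.125 ms.

487.1 ms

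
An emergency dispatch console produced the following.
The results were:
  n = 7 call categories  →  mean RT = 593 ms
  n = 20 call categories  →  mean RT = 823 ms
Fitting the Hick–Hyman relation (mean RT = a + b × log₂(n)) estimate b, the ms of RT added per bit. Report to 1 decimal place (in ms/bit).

151.9 ms/bit

Slope: b = (823 − 593) / (log₂ 20 − log₂ 7) = 230/1.5146 = 151.858 ms/bit.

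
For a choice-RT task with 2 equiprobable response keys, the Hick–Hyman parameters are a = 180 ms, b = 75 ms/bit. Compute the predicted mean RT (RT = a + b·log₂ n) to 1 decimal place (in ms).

255.0 ms

log₂(2) = 1 bits, so RT = 180 + 75 × 1 ≈ 255.000 ms.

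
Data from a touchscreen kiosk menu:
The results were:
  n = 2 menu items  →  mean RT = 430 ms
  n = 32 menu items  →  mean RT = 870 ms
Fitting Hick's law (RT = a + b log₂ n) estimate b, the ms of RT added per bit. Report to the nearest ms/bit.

110 ms/bit

b = (RT₂ − RT₁)/(log₂ n₂ − log₂ n₁) = (870 − 430)/(5 − 1) = 110 ms/bit.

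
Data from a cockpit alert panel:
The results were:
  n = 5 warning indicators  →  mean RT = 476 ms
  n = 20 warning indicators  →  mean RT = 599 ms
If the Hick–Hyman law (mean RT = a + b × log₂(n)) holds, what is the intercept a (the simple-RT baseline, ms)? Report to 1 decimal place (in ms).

333.2 ms

Slope: b = (599 − 476) / (log₂ 20 − log₂ 5) = 123/2.0000 = 61.500 ms/bit.
Intercept: a = 476 − 61.500·log₂(5) = 333.201 ms.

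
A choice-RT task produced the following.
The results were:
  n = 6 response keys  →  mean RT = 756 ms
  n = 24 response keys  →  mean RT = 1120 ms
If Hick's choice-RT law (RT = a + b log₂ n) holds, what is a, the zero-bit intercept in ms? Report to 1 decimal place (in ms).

The slope on a log₂ axis is (1120 − 756) / (4.5850 − 2.5850) = 182.000 ms/bit.
Intercept: a = 756 − 182.000·log₂(6) = 285.537 ms.

285.5 ms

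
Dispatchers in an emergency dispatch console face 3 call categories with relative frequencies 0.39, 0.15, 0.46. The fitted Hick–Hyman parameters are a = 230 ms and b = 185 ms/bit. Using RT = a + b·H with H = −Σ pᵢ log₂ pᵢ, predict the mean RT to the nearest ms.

499 ms

H = 0.39·log₂(1/0.39) + 0.15·log₂(1/0.15) + 0.46·log₂(1/0.46) = 1.4557 bits.
RT = 230 + 185 × 1.4557 = 499.30 ms.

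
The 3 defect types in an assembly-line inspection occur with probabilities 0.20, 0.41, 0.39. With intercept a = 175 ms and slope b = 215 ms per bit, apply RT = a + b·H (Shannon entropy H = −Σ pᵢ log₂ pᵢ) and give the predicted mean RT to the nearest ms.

502 ms

H = 0.20·log₂(1/0.20) + 0.41·log₂(1/0.41) + 0.39·log₂(1/0.39) = 1.5216 bits.
RT = 175 + 215 × 1.5216 = 502.14 ms.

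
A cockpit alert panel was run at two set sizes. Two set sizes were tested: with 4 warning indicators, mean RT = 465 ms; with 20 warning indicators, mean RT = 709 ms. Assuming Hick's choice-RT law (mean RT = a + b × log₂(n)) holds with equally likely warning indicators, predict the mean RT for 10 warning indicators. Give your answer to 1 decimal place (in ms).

603.9 ms

Fit slope and intercept:
  b = (709 − 465) / (log₂ 20 − log₂ 4) = 244 / (4.3219 − 2) = 105.085 ms/bit
  a = 465 − 105.085 × 2 = 254.830 ms
Then RT(10) = 254.830 + 105.085 × log₂ 10 = 254.830 + 105.085 × 3.3219 ≈ 603.915 ms.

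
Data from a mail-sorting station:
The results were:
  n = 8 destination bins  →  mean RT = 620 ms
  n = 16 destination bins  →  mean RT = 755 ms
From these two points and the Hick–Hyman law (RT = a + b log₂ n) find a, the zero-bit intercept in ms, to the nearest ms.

215 ms

b = (RT₂ − RT₁)/(log₂ n₂ − log₂ n₁) = (755 − 620)/(4 − 3) = 135 ms/bit.
a = RT₁ − b·log₂ n₁ = 620 − 135 × 3 = 215.000 ms.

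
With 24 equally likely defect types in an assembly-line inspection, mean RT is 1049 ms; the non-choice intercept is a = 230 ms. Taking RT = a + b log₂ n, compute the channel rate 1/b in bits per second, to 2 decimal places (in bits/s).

Choice component = 1049 − 230 = 819 ms over log₂(24) = 4.5850 bits.
b = 819 / 4.5850 = 178.627 ms/bit, so 1/b = 5.598 bits/s.

5.60 bits/s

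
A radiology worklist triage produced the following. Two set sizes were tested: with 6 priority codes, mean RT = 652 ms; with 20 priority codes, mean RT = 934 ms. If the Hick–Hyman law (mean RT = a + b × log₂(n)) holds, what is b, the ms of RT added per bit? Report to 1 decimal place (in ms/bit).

162.4 ms/bit

b = (RT₂ − RT₁)/(log₂ n₂ − log₂ n₁) = (934 − 652)/(4.3219 − 2.5850) = 162.352 ms/bit.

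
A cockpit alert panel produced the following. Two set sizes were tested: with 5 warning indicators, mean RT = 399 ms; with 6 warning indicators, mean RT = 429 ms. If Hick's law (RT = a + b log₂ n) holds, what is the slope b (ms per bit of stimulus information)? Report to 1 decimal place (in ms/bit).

114.1 ms/bit

Slope: b = (429 − 399) / (log₂ 6 − log₂ 5) = 30/0.2630 = 114.054 ms/bit.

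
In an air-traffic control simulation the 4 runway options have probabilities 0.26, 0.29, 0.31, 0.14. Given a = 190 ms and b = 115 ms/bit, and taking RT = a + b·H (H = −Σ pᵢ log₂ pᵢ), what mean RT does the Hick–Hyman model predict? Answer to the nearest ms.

Entropy contributions −pᵢ log₂ pᵢ: 0.5053, 0.5179, 0.5238, 0.3971; sum H = 1.9441 bits.
RT = a + bH = 190 + 115·1.9441 = 413.57 ms.

414 ms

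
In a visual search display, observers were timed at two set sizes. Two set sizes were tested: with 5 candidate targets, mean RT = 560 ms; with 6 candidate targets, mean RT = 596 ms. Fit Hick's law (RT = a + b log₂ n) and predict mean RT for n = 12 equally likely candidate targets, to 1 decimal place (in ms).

Solve the two-equation system in a and b:
  b = (596 − 560) / (log₂ 6 − log₂ 5) = 36 / (2.5850 − 2.3219) = 136.864 ms/bit
  a = 560 − 136.864 × 2.3219 = 242.211 ms
Then RT(12) = 242.211 + 136.864 × log₂ 12 = 242.211 + 136.864 × 3.5850 ≈ 732.864 ms.

732.9 ms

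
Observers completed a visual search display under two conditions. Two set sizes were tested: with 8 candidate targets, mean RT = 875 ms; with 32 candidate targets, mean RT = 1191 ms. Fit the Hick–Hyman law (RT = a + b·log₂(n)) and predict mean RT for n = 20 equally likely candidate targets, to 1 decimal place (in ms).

1083.9 ms

Solve the two-equation system in a and b:
  b = (1191 − 875) / (log₂ 32 − log₂ 8) = 316 / (5 − 3) = 158.000 ms/bit
  a = 875 − 158.000 × 3 = 401.000 ms
Then RT(20) = 401.000 + 158.000 × log₂ 20 = 401.000 + 158.000 × 4.3219 ≈ 1083.865 ms.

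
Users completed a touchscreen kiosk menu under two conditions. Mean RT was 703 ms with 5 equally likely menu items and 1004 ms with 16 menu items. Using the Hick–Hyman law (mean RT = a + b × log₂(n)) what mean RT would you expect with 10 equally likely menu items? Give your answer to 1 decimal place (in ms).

882.4 ms

Fit slope and intercept:
  b = (1004 − 703) / (log₂ 16 − log₂ 5) = 301 / (4 − 2.3219) = 179.373 ms/bit
  a = 703 − 179.373 × 2.3219 = 286.510 ms
Then RT(10) = 286.510 + 179.373 × log₂ 10 = 286.510 + 179.373 × 3.3219 ≈ 882.373 ms.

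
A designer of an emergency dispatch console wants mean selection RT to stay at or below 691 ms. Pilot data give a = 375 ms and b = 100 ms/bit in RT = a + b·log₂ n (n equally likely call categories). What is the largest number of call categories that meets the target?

8

Set 375 + 100·log₂ n ≤ 691 → log₂ n ≤ (691 − 375)/100 = 3.1600.
So n ≤ 2^3.1600 = 8.938; the largest integer n is 8.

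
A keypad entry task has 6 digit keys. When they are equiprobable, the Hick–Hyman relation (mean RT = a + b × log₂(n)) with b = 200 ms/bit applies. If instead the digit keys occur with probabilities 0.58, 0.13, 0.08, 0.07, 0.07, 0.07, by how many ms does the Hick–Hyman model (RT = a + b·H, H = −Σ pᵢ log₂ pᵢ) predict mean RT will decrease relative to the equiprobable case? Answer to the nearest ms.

Equiprobable entropy H₀ = log₂ 6 = 2.5850 bits.
Skewed entropy H = −Σ pᵢ log₂ pᵢ = 1.9356 bits.
ΔRT = b·(H₀ − H) = 200 × 0.6493 = 129.87 ms.

130 ms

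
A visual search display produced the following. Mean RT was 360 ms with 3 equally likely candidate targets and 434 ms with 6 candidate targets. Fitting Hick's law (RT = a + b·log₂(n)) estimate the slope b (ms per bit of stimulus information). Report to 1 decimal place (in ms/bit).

74.0 ms/bit

b = (RT₂ − RT₁)/(log₂ n₂ − log₂ n₁) = (434 − 360)/(2.5850 − 1.5850) = 74.000 ms/bit.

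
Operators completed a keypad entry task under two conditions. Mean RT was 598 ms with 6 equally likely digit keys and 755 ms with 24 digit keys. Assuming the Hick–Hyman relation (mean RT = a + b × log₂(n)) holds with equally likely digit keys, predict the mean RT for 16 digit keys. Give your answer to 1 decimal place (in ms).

RT is linear in log₂ n, so two points fix the line:
  b = (755 − 598) / (log₂ 24 − log₂ 6) = 157 / (4.5850 − 2.5850) = 78.500 ms/bit
  a = 598 − 78.500 × 2.5850 = 395.080 ms
Then RT(16) = 395.080 + 78.500 × log₂ 16 = 395.080 + 78.500 × 4 ≈ 709.080 ms.

709.1 ms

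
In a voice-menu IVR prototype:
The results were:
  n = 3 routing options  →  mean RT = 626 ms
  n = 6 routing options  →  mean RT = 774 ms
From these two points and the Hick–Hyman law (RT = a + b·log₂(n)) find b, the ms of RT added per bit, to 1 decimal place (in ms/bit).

b = (RT₂ − RT₁)/(log₂ n₂ − log₂ n₁) = (774 − 626)/(2.5850 − 1.5850) = 148.000 ms/bit.

148.0 ms/bit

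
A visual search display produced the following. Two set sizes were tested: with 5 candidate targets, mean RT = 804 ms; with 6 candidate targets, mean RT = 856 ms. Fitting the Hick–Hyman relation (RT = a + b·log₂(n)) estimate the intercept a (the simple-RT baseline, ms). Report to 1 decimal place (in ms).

The slope on a log₂ axis is (856 − 804) / (2.5850 − 2.3219) = 197.693 ms/bit.
Intercept: a = 804 − 197.693·log₂(5) = 344.972 ms.

345.0 ms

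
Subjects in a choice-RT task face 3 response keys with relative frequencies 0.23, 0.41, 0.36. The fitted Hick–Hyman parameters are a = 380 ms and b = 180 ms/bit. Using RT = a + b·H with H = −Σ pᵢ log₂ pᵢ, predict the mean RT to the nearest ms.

Entropy contributions −pᵢ log₂ pᵢ: 0.4877, 0.5274, 0.5306; sum H = 1.5457 bits.
RT = a + bH = 380 + 180·1.5457 = 658.22 ms.

658 ms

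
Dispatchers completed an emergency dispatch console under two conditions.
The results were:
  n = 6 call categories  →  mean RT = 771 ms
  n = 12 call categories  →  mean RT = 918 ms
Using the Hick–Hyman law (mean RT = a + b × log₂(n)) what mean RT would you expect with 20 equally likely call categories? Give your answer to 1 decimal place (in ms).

1026.3 ms

Solve the two-equation system in a and b:
  b = (918 − 771) / (log₂ 12 − log₂ 6) = 147 / (3.5850 − 2.5850) = 147.000 ms/bit
  a = 771 − 147.000 × 2.5850 = 391.011 ms
Then RT(20) = 391.011 + 147.000 × log₂ 20 = 391.011 + 147.000 × 4.3219 ≈ 1026.334 ms.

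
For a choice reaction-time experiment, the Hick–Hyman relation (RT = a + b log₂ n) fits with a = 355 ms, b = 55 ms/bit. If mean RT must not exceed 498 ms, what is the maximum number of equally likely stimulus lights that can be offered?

6

Information budget: (498 − 355)/55 = 2.6000 bits, so n ≤ 2^2.6000 = 6.063 → at most 6.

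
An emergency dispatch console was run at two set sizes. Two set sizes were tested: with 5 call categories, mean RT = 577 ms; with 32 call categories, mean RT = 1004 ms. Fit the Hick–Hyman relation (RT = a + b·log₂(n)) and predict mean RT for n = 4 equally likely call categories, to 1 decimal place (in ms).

Solve the two-equation system in a and b:
  b = (1004 − 577) / (log₂ 32 − log₂ 5) = 427 / (5 − 2.3219) = 159.443 ms/bit
  a = 577 − 159.443 × 2.3219 = 206.785 ms
Then RT(4) = 206.785 + 159.443 × log₂ 4 = 206.785 + 159.443 × 2 ≈ 525.671 ms.

525.7 ms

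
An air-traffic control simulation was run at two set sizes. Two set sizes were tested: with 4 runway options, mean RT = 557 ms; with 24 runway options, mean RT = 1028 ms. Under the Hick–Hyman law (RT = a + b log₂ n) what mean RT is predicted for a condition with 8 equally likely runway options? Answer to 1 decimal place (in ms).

739.2 ms

RT is linear in log₂ n, so two points fix the line:
  b = (1028 − 557) / (log₂ 24 − log₂ 4) = 471 / (4.5850 − 2) = 182.208 ms/bit
  a = 557 − 182.208 × 2 = 192.585 ms
Then RT(8) = 192.585 + 182.208 × log₂ 8 = 192.585 + 182.208 × 3 ≈ 739.208 ms.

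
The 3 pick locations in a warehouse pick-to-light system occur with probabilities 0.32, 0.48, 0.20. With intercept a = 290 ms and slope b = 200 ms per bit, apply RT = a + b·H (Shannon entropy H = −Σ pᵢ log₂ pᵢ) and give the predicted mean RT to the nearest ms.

H = 0.32·log₂(1/0.32) + 0.48·log₂(1/0.48) + 0.20·log₂(1/0.20) = 1.4987 bits.
RT = 290 + 200 × 1.4987 = 589.74 ms.

590 ms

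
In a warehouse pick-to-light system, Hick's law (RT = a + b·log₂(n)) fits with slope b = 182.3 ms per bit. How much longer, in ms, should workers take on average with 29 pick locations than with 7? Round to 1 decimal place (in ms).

Only the slope matters, since a is common to both: ΔRT = b·log₂(n₂/n₁).
log₂(29) − log₂(7) = 4.8580 − 2.8074 = 2.0506.
ΔRT = 182.3 × 2.0506 = 373.829 ms.

373.8 ms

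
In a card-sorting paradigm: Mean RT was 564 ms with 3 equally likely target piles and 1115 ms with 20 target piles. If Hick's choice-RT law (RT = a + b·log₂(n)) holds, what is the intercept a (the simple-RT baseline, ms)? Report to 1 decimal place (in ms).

244.9 ms

Slope: b = (1115 − 564) / (log₂ 20 − log₂ 3) = 551/2.7370 = 201.318 ms/bit.
a = RT₁ − b·log₂ n₁ = 564 − 201.318 × 1.5850 = 244.919 ms.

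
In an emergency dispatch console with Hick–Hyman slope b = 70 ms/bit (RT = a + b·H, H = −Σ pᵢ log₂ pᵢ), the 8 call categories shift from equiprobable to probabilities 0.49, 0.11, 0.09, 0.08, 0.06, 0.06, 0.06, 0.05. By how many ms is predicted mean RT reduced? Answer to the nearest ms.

The RT saving is b·ΔH. Equiprobable H₀ = log₂(8) = 3.0000 bits; with the given probabilities H = 2.4054 bits.
b·(H₀ − H) = 70 × (3.0000 − 2.4054) = 41.62 ms.

42 ms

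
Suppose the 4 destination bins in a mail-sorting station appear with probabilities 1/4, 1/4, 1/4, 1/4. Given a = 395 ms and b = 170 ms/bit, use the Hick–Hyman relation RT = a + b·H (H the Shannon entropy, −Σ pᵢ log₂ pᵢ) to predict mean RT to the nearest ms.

735 ms

Each term −pᵢ log₂ pᵢ: 0.25·2 + 0.25·2 + 0.25·2 + 0.25·2; summed, H = 2.000 bits.
Mean RT = a + bH = 395 + 170·2.000 = 735.00 ms.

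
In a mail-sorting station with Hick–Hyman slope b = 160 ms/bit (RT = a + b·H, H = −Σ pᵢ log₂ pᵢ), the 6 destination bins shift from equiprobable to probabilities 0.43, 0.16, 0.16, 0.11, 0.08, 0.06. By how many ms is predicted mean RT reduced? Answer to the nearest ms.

Equiprobable entropy H₀ = log₂ 6 = 2.5850 bits.
Skewed entropy H = −Σ pᵢ log₂ pᵢ = 2.2549 bits.
ΔRT = b·(H₀ − H) = 160 × 0.3300 = 52.81 ms.

53 ms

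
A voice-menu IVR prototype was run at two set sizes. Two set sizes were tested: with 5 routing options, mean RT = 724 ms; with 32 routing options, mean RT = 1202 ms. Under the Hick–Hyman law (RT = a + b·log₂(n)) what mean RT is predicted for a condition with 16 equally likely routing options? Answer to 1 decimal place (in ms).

1023.5 ms

Solve the two-equation system in a and b:
  b = (1202 − 724) / (log₂ 32 − log₂ 5) = 478 / (5 − 2.3219) = 178.487 ms/bit
  a = 724 − 178.487 × 2.3219 = 309.567 ms
Then RT(16) = 309.567 + 178.487 × log₂ 16 = 309.567 + 178.487 × 4 ≈ 1023.513 ms.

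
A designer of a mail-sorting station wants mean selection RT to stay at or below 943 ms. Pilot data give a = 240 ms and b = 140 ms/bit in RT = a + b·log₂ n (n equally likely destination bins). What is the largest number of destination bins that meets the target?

Information budget: (943 − 240)/140 = 5.0214 bits, so n ≤ 2^5.0214 = 32.479 → at most 32.

32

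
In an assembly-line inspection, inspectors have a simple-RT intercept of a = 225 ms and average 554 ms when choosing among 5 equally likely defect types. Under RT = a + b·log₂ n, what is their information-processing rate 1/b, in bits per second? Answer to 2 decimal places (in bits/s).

b = (554 − 225)/log₂ 5 = 329/2.3219 = 141.693 ms per bit = 0.14169 s/bit; the reciprocal is 7.058 bits/s.

7.06 bits/s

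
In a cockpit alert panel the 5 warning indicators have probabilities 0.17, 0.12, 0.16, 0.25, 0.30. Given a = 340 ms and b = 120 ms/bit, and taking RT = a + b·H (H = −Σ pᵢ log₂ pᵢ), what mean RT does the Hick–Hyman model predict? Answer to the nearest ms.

609 ms

H = 0.17·log₂(1/0.17) + 0.12·log₂(1/0.12) + 0.16·log₂(1/0.16) + 0.25·log₂(1/0.25) + 0.30·log₂(1/0.30) = 2.2458 bits.
RT = 340 + 120 × 2.2458 = 609.49 ms.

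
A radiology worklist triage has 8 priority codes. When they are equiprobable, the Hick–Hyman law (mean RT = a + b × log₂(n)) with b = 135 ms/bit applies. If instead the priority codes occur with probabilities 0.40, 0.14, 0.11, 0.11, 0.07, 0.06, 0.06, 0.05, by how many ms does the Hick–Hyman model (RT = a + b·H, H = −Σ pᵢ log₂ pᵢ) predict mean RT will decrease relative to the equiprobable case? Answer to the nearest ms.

The RT saving is b·ΔH. Equiprobable H₀ = log₂(8) = 3.0000 bits; with the given probabilities H = 2.5982 bits.
b·(H₀ − H) = 135 × (3.0000 − 2.5982) = 54.25 ms.

54 ms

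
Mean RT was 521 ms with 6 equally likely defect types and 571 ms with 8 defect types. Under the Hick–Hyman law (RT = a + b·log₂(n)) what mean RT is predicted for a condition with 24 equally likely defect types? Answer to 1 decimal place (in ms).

Fit slope and intercept:
  b = (571 − 521) / (log₂ 8 − log₂ 6) = 50 / (3 − 2.5850) = 120.471 ms/bit
  a = 521 − 120.471 × 2.5850 = 209.587 ms
Then RT(24) = 209.587 + 120.471 × log₂ 24 = 209.587 + 120.471 × 4.5850 ≈ 761.942 ms.

761.9 ms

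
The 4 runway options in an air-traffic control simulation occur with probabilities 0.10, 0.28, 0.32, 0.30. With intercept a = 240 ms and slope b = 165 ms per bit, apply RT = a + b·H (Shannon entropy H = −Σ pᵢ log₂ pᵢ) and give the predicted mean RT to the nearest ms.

Entropy contributions −pᵢ log₂ pᵢ: 0.3322, 0.5142, 0.5260, 0.5211; sum H = 1.8935 bits.
RT = a + bH = 240 + 165·1.8935 = 552.43 ms.

552 ms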